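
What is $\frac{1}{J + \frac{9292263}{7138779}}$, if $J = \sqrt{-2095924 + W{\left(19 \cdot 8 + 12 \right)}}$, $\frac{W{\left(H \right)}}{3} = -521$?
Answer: $\frac{7370601329653}{11876951800748635304} - \frac{5662462845649 i \sqrt{2097487}}{11876951800748635304} \approx 6.2058 \cdot 10^{-7} - 0.00069048 i$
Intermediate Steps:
$W{\left(H \right)} = -1563$ ($W{\left(H \right)} = 3 \left(-521\right) = -1563$)
$J = i \sqrt{2097487}$ ($J = \sqrt{-2095924 - 1563} = \sqrt{-2097487} = i \sqrt{2097487} \approx 1448.3 i$)
$\frac{1}{J + \frac{9292263}{7138779}} = \frac{1}{i \sqrt{2097487} + \frac{9292263}{7138779}} = \frac{1}{i \sqrt{2097487} + 9292263 \cdot \frac{1}{7138779}} = \frac{1}{i \sqrt{2097487} + \frac{3097421}{2379593}} = \frac{1}{\frac{3097421}{2379593} + i \sqrt{2097487}}$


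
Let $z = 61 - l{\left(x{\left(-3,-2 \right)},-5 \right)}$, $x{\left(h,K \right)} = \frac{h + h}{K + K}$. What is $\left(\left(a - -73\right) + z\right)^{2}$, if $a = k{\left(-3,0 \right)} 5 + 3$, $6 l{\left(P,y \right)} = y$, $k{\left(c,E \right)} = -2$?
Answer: $\frac{588289}{36} \approx 16341.0$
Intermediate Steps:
$x{\left(h,K \right)} = \frac{h}{K}$ ($x{\left(h,K \right)} = \frac{2 h}{2 K} = 2 h \frac{1}{2 K} = \frac{h}{K}$)
$l{\left(P,y \right)} = \frac{y}{6}$
$z = \frac{371}{6}$ ($z = 61 - \frac{1}{6} \left(-5\right) = 61 - - \frac{5}{6} = 61 + \frac{5}{6} = \frac{371}{6} \approx 61.833$)
$a = -7$ ($a = \left(-2\right) 5 + 3 = -10 + 3 = -7$)
$\left(\left(a - -73\right) + z\right)^{2} = \left(\left(-7 - -73\right) + \frac{371}{6}\right)^{2} = \left(\left(-7 + 73\right) + \frac{371}{6}\right)^{2} = \left(66 + \frac{371}{6}\right)^{2} = \left(\frac{767}{6}\right)^{2} = \frac{588289}{36}$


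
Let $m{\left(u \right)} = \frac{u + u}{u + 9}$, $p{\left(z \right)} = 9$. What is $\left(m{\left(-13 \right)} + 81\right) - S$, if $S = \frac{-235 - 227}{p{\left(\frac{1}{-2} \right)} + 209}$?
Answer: $\frac{19537}{218} \approx 89.619$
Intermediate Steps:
$m{\left(u \right)} = \frac{2 u}{9 + u}$
$S = - \frac{231}{109}$ ($S = \frac{-235 - 227}{9 + 209} = - \frac{462}{218} = \left(-462\right) \frac{1}{218} = - \frac{231}{109} \approx -2.1193$)
$\left(m{\left(-13 \right)} + 81\right) - S = \left(2 \left(-13\right) \frac{1}{9 - 13} + 81\right) - - \frac{231}{109} = \left(2 \left(-13\right) \frac{1}{-4} + 81\right) + \frac{231}{109} = \left(2 \left(-13\right) \left(- \frac{1}{4}\right) + 81\right) + \frac{231}{109} = \left(\frac{13}{2} + 81\right) + \frac{231}{109} = \frac{175}{2} + \frac{231}{109} = \frac{19537}{218}$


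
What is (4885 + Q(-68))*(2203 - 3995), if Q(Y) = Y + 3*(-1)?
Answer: -8626688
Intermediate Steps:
Q(Y) = -3 + Y (Q(Y) = Y - 3 = -3 + Y)
(4885 + Q(-68))*(2203 - 3995) = (4885 + (-3 - 68))*(2203 - 3995) = (4885 - 71)*(-1792) = 4814*(-1792) = -8626688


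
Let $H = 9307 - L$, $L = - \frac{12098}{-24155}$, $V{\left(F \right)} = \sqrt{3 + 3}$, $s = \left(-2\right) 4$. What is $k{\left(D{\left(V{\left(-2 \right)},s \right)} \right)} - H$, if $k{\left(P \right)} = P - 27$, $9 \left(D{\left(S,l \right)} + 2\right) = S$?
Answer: $- \frac{225498982}{24155} + \frac{\sqrt{6}}{9} \approx -9335.2$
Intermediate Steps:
$s = -8$
$V{\left(F \right)} = \sqrt{6}$
$D{\left(S,l \right)} = -2 + \frac{S}{9}$
$L = \frac{12098}{24155}$ ($L = \left(-12098\right) \left(- \frac{1}{24155}\right) = \frac{12098}{24155} \approx 0.50085$)
$k{\left(P \right)} = -27 + P$
$H = \frac{224798487}{24155}$ ($H = 9307 - \frac{12098}{24155} = \frac{224798487}{24155} \approx 9306.5$)
$k{\left(D{\left(V{\left(-2 \right)},s \right)} \right)} - H = \left(-27 - \left(2 - \frac{\sqrt{6}}{9}\right)\right) - \frac{224798487}{24155} = \left(-29 + \frac{\sqrt{6}}{9}\right) - \frac{224798487}{24155} = - \frac{225498982}{24155} + \frac{\sqrt{6}}{9}$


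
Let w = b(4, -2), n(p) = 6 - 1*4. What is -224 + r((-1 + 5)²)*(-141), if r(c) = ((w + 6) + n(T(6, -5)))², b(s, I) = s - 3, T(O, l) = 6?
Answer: -11645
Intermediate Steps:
n(p) = 2 (n(p) = 6 - 4 = 2)
b(s, I) = -3 + s
w = 1 (w = -3 + 4 = 1)
r(c) = 81 (r(c) = ((1 + 6) + 2)² = (7 + 2)² = 9² = 81)
-224 + r((-1 + 5)²)*(-141) = -224 + 81*(-141) = -224 - 11421 = -11645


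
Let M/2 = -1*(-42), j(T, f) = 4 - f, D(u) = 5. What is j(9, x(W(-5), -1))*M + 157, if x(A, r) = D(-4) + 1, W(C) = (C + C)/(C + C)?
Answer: -11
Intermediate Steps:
W(C) = 1 (W(C) = (2*C)/((2*C)) = (2*C)*(1/(2*C)) = 1)
x(A, r) = 6 (x(A, r) = 5 + 1 = 6)
M = 84 (M = 2*(-1*(-42)) = 2*42 = 84)
j(9, x(W(-5), -1))*M + 157 = (4 - 1*6)*84 + 157 = (4 - 6)*84 + 157 = -2*84 + 157 = -168 + 157 = -11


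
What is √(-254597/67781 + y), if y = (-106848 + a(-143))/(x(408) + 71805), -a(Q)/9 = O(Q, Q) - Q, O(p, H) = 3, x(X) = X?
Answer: I*√285428499866047939/233079493 ≈ 2.2922*I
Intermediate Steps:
a(Q) = -27 + 9*Q (a(Q) = -9*(3 - Q) = -27 + 9*Q)
y = -36054/24071 (y = (-106848 + (-27 + 9*(-143)))/(408 + 71805) = (-106848 + (-27 - 1287))/72213 = (-106848 - 1314)*(1/72213) = -108162*1/72213 = -36054/24071 ≈ -1.4978)
√(-254597/67781 + y) = √(-254597/67781 - 36054/24071) = √(-254597*1/67781 - 36054/24071) = √(-36371/9683 - 36054/24071) = √(-1224597223/233079493) = I*√285428499866047939/233079493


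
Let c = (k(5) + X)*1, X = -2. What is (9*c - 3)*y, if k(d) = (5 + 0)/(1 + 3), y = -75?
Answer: 2925/4 ≈ 731.25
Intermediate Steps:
k(d) = 5/4
c = -3/4 (c = (5/4 - 2)*1 = -3/4*1 = -3/4 ≈ -0.75000)
(9*c - 3)*y = (9*(-3/4) - 3)*(-75) = (-27/4 - 3)*(-75) = -39/4*(-75) = 2925/4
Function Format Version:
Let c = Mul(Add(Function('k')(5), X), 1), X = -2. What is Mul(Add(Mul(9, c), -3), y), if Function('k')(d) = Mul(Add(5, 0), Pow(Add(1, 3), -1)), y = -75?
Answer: Rational(2925, 4) ≈ 731.25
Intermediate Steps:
Function('k')(d) = Rational(5, 4) (Function('k')(d) = Mul(5, Pow(4, -1)) = Mul(5, Rational(1, 4)) = Rational(5, 4))
c = Rational(-3, 4) (c = Mul(Add(Rational(5, 4), -2), 1) = Mul(Rational(-3, 4), 1) = Rational(-3, 4) ≈ -0.75000)
Mul(Add(Mul(9, c), -3), y) = Mul(Add(Mul(9, Rational(-3, 4)), -3), -75) = Mul(Add(Rational(-27, 4), -3), -75) = Mul(Rational(-39, 4), -75) = Rational(2925, 4)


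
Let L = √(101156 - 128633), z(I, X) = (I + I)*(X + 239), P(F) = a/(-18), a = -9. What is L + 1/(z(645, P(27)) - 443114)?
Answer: -1/134159 + 3*I*√3053 ≈ -7.4538e-6 + 165.76*I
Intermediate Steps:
P(F) = ½ (P(F) = -9/(-18) = -9*(-1/18) = ½)
z(I, X) = 2*I*(239 + X) (z(I, X) = (2*I)*(239 + X) = 2*I*(239 + X))
L = 3*I*√3053 (L = √(-27477) = 3*I*√3053 ≈ 165.76*I)
L + 1/(z(645, P(27)) - 443114) = 3*I*√3053 + 1/(2*645*(239 + ½) - 443114) = 3*I*√3053 + 1/(2*645*(479/2) - 443114) = 3*I*√3053 + 1/(308955 - 443114) = 3*I*√3053 + 1/(-134159) = 3*I*√3053 - 1/134159 = -1/134159 + 3*I*√3053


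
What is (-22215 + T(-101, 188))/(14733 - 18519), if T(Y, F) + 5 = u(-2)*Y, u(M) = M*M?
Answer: 11312/1893 ≈ 5.9757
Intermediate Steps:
u(M) = M²
T(Y, F) = -5 + 4*Y (T(Y, F) = -5 + (-2)²*Y = -5 + 4*Y)
(-22215 + T(-101, 188))/(14733 - 18519) = (-22215 + (-5 + 4*(-101)))/(14733 - 18519) = (-22215 + (-5 - 404))/(-3786) = (-22215 - 409)*(-1/3786) = -22624*(-1/3786) = 11312/1893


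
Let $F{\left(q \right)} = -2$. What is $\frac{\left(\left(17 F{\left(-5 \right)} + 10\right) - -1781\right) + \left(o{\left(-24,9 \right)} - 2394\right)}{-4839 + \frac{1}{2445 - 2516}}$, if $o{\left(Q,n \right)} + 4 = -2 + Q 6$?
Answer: $\frac{55877}{343570} \approx 0.16264$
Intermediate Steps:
$o{\left(Q,n \right)} = -6 + 6 Q$ ($o{\left(Q,n \right)} = -4 + \left(-2 + Q 6\right) = -4 + \left(-2 + 6 Q\right) = -6 + 6 Q$)
$\frac{\left(\left(17 F{\left(-5 \right)} + 10\right) - -1781\right) + \left(o{\left(-24,9 \right)} - 2394\right)}{-4839 + \frac{1}{2445 - 2516}} = \frac{\left(\left(17 \left(-2\right) + 10\right) - -1781\right) + \left(\left(-6 + 6 \left(-24\right)\right) - 2394\right)}{-4839 + \frac{1}{2445 - 2516}} = \frac{\left(\left(-34 + 10\right) + 1781\right) - 2544}{-4839 + \frac{1}{-71}} = \frac{\left(-24 + 1781\right) - 2544}{-4839 - \frac{1}{71}} = \frac{1757 - 2544}{- \frac{343570}{71}} = \left(-787\right) \left(- \frac{71}{343570}\right) = \frac{55877}{343570}$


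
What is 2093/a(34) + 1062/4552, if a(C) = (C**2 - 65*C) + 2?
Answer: -262816/149647 ≈ -1.7562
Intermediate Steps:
a(C) = 2 + C**2 - 65*C
2093/a(34) + 1062/4552 = 2093/(2 + 34**2 - 65*34) + 1062/4552 = 2093/(2 + 1156 - 2210) + 1062*(1/4552) = 2093/(-1052) + 531/2276 = 2093*(-1/1052) + 531/2276 = -2093/1052 + 531/2276 = -262816/149647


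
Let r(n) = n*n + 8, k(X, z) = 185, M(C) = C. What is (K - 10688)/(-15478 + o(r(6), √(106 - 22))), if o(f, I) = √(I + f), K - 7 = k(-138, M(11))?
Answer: 10496/(15478 - √(44 + 2*√21)) ≈ 0.67844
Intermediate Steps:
K = 192 (K = 7 + 185 = 192)
r(n) = 8 + n² (r(n) = n² + 8 = 8 + n²)
(K - 10688)/(-15478 + o(r(6), √(106 - 22))) = (192 - 10688)/(-15478 + √(√(106 - 22) + (8 + 6²))) = -10496/(-15478 + √(√84 + (8 + 36))) = -10496/(-15478 + √(2*√21 + 44)) = -10496/(-15478 + √(44 + 2*√21))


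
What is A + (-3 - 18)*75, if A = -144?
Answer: -1719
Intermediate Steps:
A + (-3 - 18)*75 = -144 + (-3 - 18)*75 = -144 - 21*75 = -144 - 1575 = -1719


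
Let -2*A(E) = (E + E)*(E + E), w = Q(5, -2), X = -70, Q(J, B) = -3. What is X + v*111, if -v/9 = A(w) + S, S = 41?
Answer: -23047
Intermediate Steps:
w = -3
A(E) = -2*E² (A(E) = -(E + E)*(E + E)/2 = -2*E*2*E/2 = -2*E²)
v = -207 (v = -9*(-2*(-3)² + 41) = -9*(-2*9 + 41) = -9*(-18 + 41) = -9*23 = -207)
X + v*111 = -70 - 207*111 = -70 - 22977 = -23047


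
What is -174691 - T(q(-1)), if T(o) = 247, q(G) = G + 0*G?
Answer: -174938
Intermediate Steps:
q(G) = G (q(G) = G + 0 = G)
-174691 - T(q(-1)) = -174691 - 1*247 = -174691 - 247 = -174938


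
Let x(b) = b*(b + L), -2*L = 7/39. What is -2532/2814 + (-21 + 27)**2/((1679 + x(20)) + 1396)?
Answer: -56503534/63528395 ≈ -0.88942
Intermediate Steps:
L = -7/78 (L = -7/(2*39) = -1/2*7/39 = -7/78 ≈ -0.089744)
x(b) = b*(-7/78 + b) (x(b) = b*(b - 7/78) = b*(-7/78 + b))
-2532/2814 + (-21 + 27)**2/((1679 + x(20)) + 1396) = -2532/2814 + (-21 + 27)**2/((1679 + (1/78)*20*(-7 + 78*20)) + 1396) = -2532*1/2814 + 6**2/((1679 + (1/78)*20*(-7 + 1560)) + 1396) = -422/469 + 36/((1679 + (1/78)*20*1553) + 1396) = -422/469 + 36/((1679 + 15530/39) + 1396) = -422/469 + 36/(81011/39 + 1396) = -422/469 + 36/(135455/39) = -422/469 + 36*(39/135455) = -422/469 + 1404/135455 = -56503534/63528395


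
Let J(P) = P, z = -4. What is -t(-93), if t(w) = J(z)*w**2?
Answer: 34596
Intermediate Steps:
t(w) = -4*w**2
-t(-93) = -(-4)*(-93)**2 = -(-4)*8649 = -1*(-34596) = 34596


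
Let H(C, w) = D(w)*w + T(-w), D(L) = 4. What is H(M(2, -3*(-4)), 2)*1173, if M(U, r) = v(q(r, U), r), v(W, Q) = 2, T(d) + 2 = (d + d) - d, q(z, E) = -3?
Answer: 4692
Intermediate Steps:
T(d) = -2 + d (T(d) = -2 + ((d + d) - d) = -2 + (2*d - d) = -2 + d)
M(U, r) = 2
H(C, w) = -2 + 3*w (H(C, w) = 4*w + (-2 - w) = -2 + 3*w)
H(M(2, -3*(-4)), 2)*1173 = (-2 + 3*2)*1173 = (-2 + 6)*1173 = 4*1173 = 4692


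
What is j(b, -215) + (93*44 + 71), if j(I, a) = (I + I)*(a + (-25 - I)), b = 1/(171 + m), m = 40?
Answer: 185239641/44521 ≈ 4160.7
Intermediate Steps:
b = 1/211 (b = 1/(171 + 40) = 1/211 ≈ 0.0047393)
j(I, a) = 2*I*(-25 + a - I) (j(I, a) = (2*I)*(-25 + a - I) = 2*I*(-25 + a - I))
j(b, -215) + (93*44 + 71) = 2*(1/211)*(-25 - 215 - 1*1/211) + (93*44 + 71) = 2*(1/211)*(-25 - 215 - 1/211) + (4092 + 71) = 2*(1/211)*(-50641/211) + 4163 = -101282/44521 + 4163 = 185239641/44521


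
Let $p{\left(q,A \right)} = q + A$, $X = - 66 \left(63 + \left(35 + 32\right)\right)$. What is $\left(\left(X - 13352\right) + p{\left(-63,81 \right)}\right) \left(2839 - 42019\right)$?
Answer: $858590520$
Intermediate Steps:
$X = -8580$ ($X = - 66 \left(63 + 67\right) = \left(-66\right) 130 = -8580$)
$p{\left(q,A \right)} = A + q$
$\left(\left(X - 13352\right) + p{\left(-63,81 \right)}\right) \left(2839 - 42019\right) = \left(\left(-8580 - 13352\right) + \left(81 - 63\right)\right) \left(2839 - 42019\right) = \left(\left(-8580 - 13352\right) + 18\right) \left(-39180\right) = \left(-21932 + 18\right) \left(-39180\right) = \left(-21914\right) \left(-39180\right) = 858590520$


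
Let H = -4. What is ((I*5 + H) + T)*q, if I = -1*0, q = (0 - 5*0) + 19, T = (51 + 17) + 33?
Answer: 1843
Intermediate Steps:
T = 101 (T = 68 + 33 = 101)
q = 19 (q = (0 + 0) + 19 = 0 + 19 = 19)
I = 0
((I*5 + H) + T)*q = ((0*5 - 4) + 101)*19 = ((0 - 4) + 101)*19 = (-4 + 101)*19 = 97*19 = 1843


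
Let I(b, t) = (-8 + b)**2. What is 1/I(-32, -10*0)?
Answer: 1/1600 ≈ 0.00062500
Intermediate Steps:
1/I(-32, -10*0) = 1/((-8 - 32)**2) = 1/((-40)**2) = 1/1600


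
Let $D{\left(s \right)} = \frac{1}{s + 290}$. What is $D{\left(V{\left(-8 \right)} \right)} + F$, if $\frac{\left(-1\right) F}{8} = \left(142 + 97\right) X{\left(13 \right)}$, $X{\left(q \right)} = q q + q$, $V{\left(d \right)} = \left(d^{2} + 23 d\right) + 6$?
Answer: $- \frac{61245183}{176} \approx -3.4798 \cdot 10^{5}$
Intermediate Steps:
$V{\left(d \right)} = 6 + d^{2} + 23 d$
$X{\left(q \right)} = q + q^{2}$ ($X{\left(q \right)} = q^{2} + q = q + q^{2}$)
$D{\left(s \right)} = \frac{1}{290 + s}$
$F = -347984$ ($F = - 8 \left(142 + 97\right) 13 \left(1 + 13\right) = - 8 \cdot 239 \cdot 13 \cdot 14 = - 8 \cdot 239 \cdot 182 = \left(-8\right) 43498 = -347984$)
$D{\left(V{\left(-8 \right)} \right)} + F = \frac{1}{290 + \left(6 + \left(-8\right)^{2} + 23 \left(-8\right)\right)} - 347984 = \frac{1}{290 + \left(6 + 64 - 184\right)} - 347984 = \frac{1}{290 - 114} - 347984 = \frac{1}{176} - 347984 = - \frac{61245183}{176}$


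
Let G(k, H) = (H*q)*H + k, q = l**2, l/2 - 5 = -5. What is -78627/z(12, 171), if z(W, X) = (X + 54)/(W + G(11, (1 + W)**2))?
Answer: -602807/75 ≈ -8037.4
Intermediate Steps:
l = 0 (l = 10 + 2*(-5) = 10 - 10 = 0)
q = 0 (q = 0**2 = 0)
G(k, H) = k (G(k, H) = (H*0)*H + k = 0*H + k = 0 + k = k)
z(W, X) = (54 + X)/(11 + W) (z(W, X) = (X + 54)/(W + 11) = (54 + X)/(11 + W))
-78627/z(12, 171) = -78627*(11 + 12)/(54 + 171) = -78627/(225/23) = -78627/((1/23)*225) = -78627/225/23 = -78627*23/225 = -602807/75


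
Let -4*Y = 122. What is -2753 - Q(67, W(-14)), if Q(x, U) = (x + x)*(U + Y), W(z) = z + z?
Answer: 5086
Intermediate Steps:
Y = -61/2 (Y = -¼*122 = -61/2 ≈ -30.500)
W(z) = 2*z
Q(x, U) = 2*x*(-61/2 + U) (Q(x, U) = (x + x)*(U - 61/2) = (2*x)*(-61/2 + U) = 2*x*(-61/2 + U))
-2753 - Q(67, W(-14)) = -2753 - 67*(-61 + 2*(2*(-14))) = -2753 - 67*(-61 + 2*(-28)) = -2753 - 67*(-61 - 56) = -2753 - 67*(-117) = -2753 - 1*(-7839) = -2753 + 7839 = 5086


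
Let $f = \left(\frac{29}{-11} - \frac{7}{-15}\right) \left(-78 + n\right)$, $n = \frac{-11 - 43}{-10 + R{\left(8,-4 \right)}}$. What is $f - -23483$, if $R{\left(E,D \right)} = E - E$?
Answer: $\frac{591013}{25} \approx 23641.0$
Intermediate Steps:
$R{\left(E,D \right)} = 0$
$n = \frac{27}{5}$ ($n = \frac{-11 - 43}{-10 + 0} = - \frac{54}{-10} = \left(-54\right) \left(- \frac{1}{10}\right) = \frac{27}{5} \approx 5.4$)
$f = \frac{3938}{25}$ ($f = \left(\frac{29}{-11} - \frac{7}{-15}\right) \left(-78 + \frac{27}{5}\right) = \left(29 \left(- \frac{1}{11}\right) - - \frac{7}{15}\right) \left(- \frac{363}{5}\right) = \left(- \frac{29}{11} + \frac{7}{15}\right) \left(- \frac{363}{5}\right) = \left(- \frac{358}{165}\right) \left(- \frac{363}{5}\right) = \frac{3938}{25} \approx 157.52$)
$f - -23483 = \frac{3938}{25} - -23483 = \frac{3938}{25} + 23483 = \frac{591013}{25}$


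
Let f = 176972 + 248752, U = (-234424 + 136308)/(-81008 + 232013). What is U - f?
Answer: -64286550736/151005 ≈ -4.2572e+5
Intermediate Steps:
U = -98116/151005 ≈ -0.64975
f = 425724
U - f = -98116/151005 - 1*425724 = -98116/151005 - 425724 = -64286550736/151005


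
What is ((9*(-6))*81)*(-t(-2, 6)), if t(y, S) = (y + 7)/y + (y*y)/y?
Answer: -19683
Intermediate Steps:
t(y, S) = y + (7 + y)/y (t(y, S) = (7 + y)/y + y²/y = (7 + y)/y + y = y + (7 + y)/y)
((9*(-6))*81)*(-t(-2, 6)) = ((9*(-6))*81)*(-(1 - 2 + 7/(-2))) = (-54*81)*(-(1 - 2 + 7*(-½))) = -(-4374)*(1 - 2 - 7/2) = -(-4374)*(-9)/2 = -4374*9/2 = -19683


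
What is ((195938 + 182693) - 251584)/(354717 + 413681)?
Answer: 127047/768398 ≈ 0.16534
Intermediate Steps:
((195938 + 182693) - 251584)/(354717 + 413681) = (378631 - 251584)/768398 = 127047*(1/768398) = 127047/768398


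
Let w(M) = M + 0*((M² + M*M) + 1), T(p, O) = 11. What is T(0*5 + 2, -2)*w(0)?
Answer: 0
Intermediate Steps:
w(M) = M (w(M) = M + 0*((M² + M²) + 1) = M + 0*(2*M² + 1) = M + 0*(1 + 2*M²) = M + 0 = M)
T(0*5 + 2, -2)*w(0) = 11*0 = 0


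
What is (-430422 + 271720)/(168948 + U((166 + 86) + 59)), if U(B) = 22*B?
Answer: -79351/87895 ≈ -0.90279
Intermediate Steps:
(-430422 + 271720)/(168948 + U((166 + 86) + 59)) = (-430422 + 271720)/(168948 + 22*((166 + 86) + 59)) = -158702/(168948 + 22*(252 + 59)) = -158702/(168948 + 22*311) = -158702/(168948 + 6842) = -158702/175790 = -158702*1/175790 = -79351/87895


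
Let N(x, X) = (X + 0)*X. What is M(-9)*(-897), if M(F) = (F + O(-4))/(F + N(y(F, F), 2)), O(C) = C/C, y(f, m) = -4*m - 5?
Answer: -7176/5 ≈ -1435.2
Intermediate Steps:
y(f, m) = -5 - 4*m
N(x, X) = X**2 (N(x, X) = X*X = X**2)
O(C) = 1
M(F) = (1 + F)/(4 + F) (M(F) = (F + 1)/(F + 2**2) = (1 + F)/(F + 4) = (1 + F)/(4 + F))
M(-9)*(-897) = ((1 - 9)/(4 - 9))*(-897) = (-8/(-5))*(-897) = -1/5*(-8)*(-897) = (8/5)*(-897) = -7176/5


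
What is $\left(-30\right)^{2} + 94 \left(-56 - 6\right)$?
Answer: $-4928$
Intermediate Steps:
$\left(-30\right)^{2} + 94 \left(-56 - 6\right) = 900 + 94 \left(-62\right) = 900 - 5828 = -4928$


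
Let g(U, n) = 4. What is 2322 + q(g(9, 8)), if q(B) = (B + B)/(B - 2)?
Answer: 2326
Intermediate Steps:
q(B) = 2*B/(-2 + B) (q(B) = (2*B)/(-2 + B) = 2*B/(-2 + B))
2322 + q(g(9, 8)) = 2322 + 2*4/(-2 + 4) = 2322 + 2*4/2 = 2322 + 2*4*(½) = 2322 + 4 = 2326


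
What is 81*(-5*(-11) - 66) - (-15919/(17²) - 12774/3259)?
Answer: -783617534/941851 ≈ -832.00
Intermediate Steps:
81*(-5*(-11) - 66) - (-15919/(17²) - 12774/3259) = 81*(55 - 66) - (-15919/289 - 12774*1/3259) = 81*(-11) - (-15919*1/289 - 12774/3259) = -891 - (-15919/289 - 12774/3259) = -891 - 1*(-55571707/941851) = -891 + 55571707/941851 = -783617534/941851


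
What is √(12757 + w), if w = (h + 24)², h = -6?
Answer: √13081 ≈ 114.37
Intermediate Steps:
w = 324 (w = (-6 + 24)² = 18² = 324)
√(12757 + w) = √(12757 + 324) = √13081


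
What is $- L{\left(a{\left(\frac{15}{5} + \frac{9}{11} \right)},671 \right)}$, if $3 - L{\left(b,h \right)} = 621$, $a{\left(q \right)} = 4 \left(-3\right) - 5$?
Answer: $618$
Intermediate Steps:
$a{\left(q \right)} = -17$ ($a{\left(q \right)} = -12 - 5 = -17$)
$L{\left(b,h \right)} = -618$ ($L{\left(b,h \right)} = 3 - 621 = -618$)
$- L{\left(a{\left(\frac{15}{5} + \frac{9}{11} \right)},671 \right)} = \left(-1\right) \left(-618\right) = 618$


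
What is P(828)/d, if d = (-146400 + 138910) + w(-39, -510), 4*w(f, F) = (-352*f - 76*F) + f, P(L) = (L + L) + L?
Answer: 9936/22489 ≈ 0.44182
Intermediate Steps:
P(L) = 3*L (P(L) = 2*L + L = 3*L)
w(f, F) = -19*F - 351*f/4 (w(f, F) = ((-352*f - 76*F) + f)/4 = (-351*f - 76*F)/4 = -19*F - 351*f/4)
d = 22489/4 (d = (-146400 + 138910) + (-19*(-510) - 351/4*(-39)) = -7490 + (9690 + 13689/4) = -7490 + 52449/4 = 22489/4 ≈ 5622.3)
P(828)/d = (3*828)/(22489/4) = 2484*(4/22489) = 9936/22489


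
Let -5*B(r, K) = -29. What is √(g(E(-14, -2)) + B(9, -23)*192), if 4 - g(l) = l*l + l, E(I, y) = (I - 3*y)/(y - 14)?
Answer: √111685/10 ≈ 33.419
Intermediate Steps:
B(r, K) = 29/5 (B(r, K) = -⅕*(-29) = 29/5)
E(I, y) = (I - 3*y)/(-14 + y)
g(l) = 4 - l - l² (g(l) = 4 - (l*l + l) = 4 - (l² + l) = 4 - (l + l²) = 4 + (-l - l²) = 4 - l - l²)
√(g(E(-14, -2)) + B(9, -23)*192) = √((4 - (-14 - 3*(-2))/(-14 - 2) - ((-14 - 3*(-2))/(-14 - 2))²) + (29/5)*192) = √((4 - (-14 + 6)/(-16) - ((-14 + 6)/(-16))²) + 5568/5) = √((4 - (-1)*(-8)/16 - (-1/16*(-8))²) + 5568/5) = √((4 - 1*½ - (½)²) + 5568/5) = √((4 - ½ - 1*¼) + 5568/5) = √((4 - ½ - ¼) + 5568/5) = √(13/4 + 5568/5) = √(22337/20) = √111685/10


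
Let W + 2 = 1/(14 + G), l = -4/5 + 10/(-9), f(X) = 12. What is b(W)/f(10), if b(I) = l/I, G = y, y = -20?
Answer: 43/585 ≈ 0.073504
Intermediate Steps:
G = -20
l = -86/45 (l = -4*1/5 + 10*(-1/9) = -4/5 - 10/9 = -86/45 ≈ -1.9111)
W = -13/6 (W = -2 + 1/(14 - 20) = -2 + 1/(-6) = -2 - 1/6 = -13/6 ≈ -2.1667)
b(I) = -86/(45*I)
b(W)/f(10) = -86/(45*(-13/6))/12 = -86/45*(-6/13)*(1/12) = (172/195)*(1/12) = 43/585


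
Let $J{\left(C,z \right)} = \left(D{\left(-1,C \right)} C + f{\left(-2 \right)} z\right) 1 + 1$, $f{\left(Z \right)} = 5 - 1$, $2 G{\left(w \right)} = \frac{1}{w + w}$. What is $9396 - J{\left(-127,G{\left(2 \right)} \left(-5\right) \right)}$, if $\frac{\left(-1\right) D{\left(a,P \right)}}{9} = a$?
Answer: $\frac{21081}{2} \approx 10541.0$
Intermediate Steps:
$D{\left(a,P \right)} = - 9 a$
$G{\left(w \right)} = \frac{1}{4 w}$ ($G{\left(w \right)} = \frac{1}{2 \left(w + w\right)} = \frac{1}{2 \cdot 2 w} = \frac{\frac{1}{2} \frac{1}{w}}{2} = \frac{1}{4 w}$)
$f{\left(Z \right)} = 4$
$J{\left(C,z \right)} = 1 + 4 z + 9 C$ ($J{\left(C,z \right)} = \left(\left(-9\right) \left(-1\right) C + 4 z\right) 1 + 1 = \left(9 C + 4 z\right) 1 + 1 = \left(4 z + 9 C\right) 1 + 1 = \left(4 z + 9 C\right) + 1 = 1 + 4 z + 9 C$)
$9396 - J{\left(-127,G{\left(2 \right)} \left(-5\right) \right)} = 9396 - \left(1 + 4 \frac{1}{4 \cdot 2} \left(-5\right) + 9 \left(-127\right)\right) = 9396 - \left(1 + 4 \cdot \frac{1}{4} \cdot \frac{1}{2} \left(-5\right) - 1143\right) = 9396 - \left(1 + 4 \cdot \frac{1}{8} \left(-5\right) - 1143\right) = 9396 - \left(1 + 4 \left(- \frac{5}{8}\right) - 1143\right) = 9396 - \left(1 - \frac{5}{2} - 1143\right) = 9396 - - \frac{2289}{2} = 9396 + \frac{2289}{2} = \frac{21081}{2}$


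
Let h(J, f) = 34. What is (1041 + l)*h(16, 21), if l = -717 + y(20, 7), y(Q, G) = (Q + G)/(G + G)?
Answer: 77571/7 ≈ 11082.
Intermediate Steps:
y(Q, G) = (G + Q)/(2*G) (y(Q, G) = (G + Q)/((2*G)) = (G + Q)*(1/(2*G)) = (G + Q)/(2*G))
l = -10011/14 (l = -717 + (½)*(7 + 20)/7 = -717 + (½)*(⅐)*27 = -717 + 27/14 = -10011/14 ≈ -715.07)
(1041 + l)*h(16, 21) = (1041 - 10011/14)*34 = (4563/14)*34 = 77571/7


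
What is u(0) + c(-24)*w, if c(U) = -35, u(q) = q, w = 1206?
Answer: -42210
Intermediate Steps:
u(0) + c(-24)*w = 0 - 35*1206 = 0 - 42210 = -42210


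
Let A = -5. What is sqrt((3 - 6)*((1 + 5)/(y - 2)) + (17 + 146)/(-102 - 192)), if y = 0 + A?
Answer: sqrt(3558)/42 ≈ 1.4202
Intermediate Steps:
y = -5 (y = 0 - 5 = -5)
sqrt((3 - 6)*((1 + 5)/(y - 2)) + (17 + 146)/(-102 - 192)) = sqrt((3 - 6)*((1 + 5)/(-5 - 2)) + (17 + 146)/(-102 - 192)) = sqrt(-18/(-7) + 163/(-294)) = sqrt(-18*(-1)/7 + 163*(-1/294)) = sqrt(-3*(-6/7) - 163/294) = sqrt(18/7 - 163/294) = sqrt(593/294) = sqrt(3558)/42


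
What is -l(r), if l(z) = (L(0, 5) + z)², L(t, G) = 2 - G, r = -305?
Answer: -94864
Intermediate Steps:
l(z) = (-3 + z)² (l(z) = ((2 - 1*5) + z)² = ((2 - 5) + z)² = (-3 + z)²)
-l(r) = -(-3 - 305)² = -1*(-308)² = -1*94864 = -94864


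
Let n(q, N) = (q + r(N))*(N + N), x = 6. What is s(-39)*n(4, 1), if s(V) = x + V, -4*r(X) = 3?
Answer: -429/2 ≈ -214.50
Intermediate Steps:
r(X) = -¾ (r(X) = -¼*3 = -¾)
n(q, N) = 2*N*(-¾ + q) (n(q, N) = (q - ¾)*(N + N) = (-¾ + q)*(2*N) = 2*N*(-¾ + q))
s(V) = 6 + V
s(-39)*n(4, 1) = (6 - 39)*((½)*1*(-3 + 4*4)) = -33*(-3 + 16)/2 = -33*13/2 = -429/2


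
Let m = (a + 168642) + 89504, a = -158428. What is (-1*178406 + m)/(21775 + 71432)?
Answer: -78688/93207 ≈ -0.84423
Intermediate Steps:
m = 99718 (m = (-158428 + 168642) + 89504 = 10214 + 89504 = 99718)
(-1*178406 + m)/(21775 + 71432) = (-1*178406 + 99718)/(21775 + 71432) = (-178406 + 99718)/93207 = -78688*1/93207 = -78688/93207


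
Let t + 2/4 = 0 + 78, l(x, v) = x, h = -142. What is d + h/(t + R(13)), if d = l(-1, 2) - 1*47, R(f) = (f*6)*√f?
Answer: -13988444/292343 - 44304*√13/292343 ≈ -48.396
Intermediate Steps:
t = 155/2 (t = -½ + (0 + 78) = -½ + 78 = 155/2 ≈ 77.500)
R(f) = 6*f^(3/2) (R(f) = (6*f)*√f = 6*f^(3/2))
d = -48 (d = -1 - 1*47 = -1 - 47 = -48)
d + h/(t + R(13)) = -48 - 142/(155/2 + 6*13^(3/2)) = -48 - 142/(155/2 + 6*(13*√13)) = -48 - 142/(155/2 + 78*√13)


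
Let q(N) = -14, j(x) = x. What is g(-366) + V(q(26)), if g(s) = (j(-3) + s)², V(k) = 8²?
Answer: 136225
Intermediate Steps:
V(k) = 64
g(s) = (-3 + s)²
g(-366) + V(q(26)) = (-3 - 366)² + 64 = (-369)² + 64 = 136161 + 64 = 136225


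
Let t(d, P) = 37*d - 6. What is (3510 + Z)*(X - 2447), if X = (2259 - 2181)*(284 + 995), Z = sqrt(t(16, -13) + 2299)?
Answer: 341575650 + 97315*sqrt(2885) ≈ 3.4680e+8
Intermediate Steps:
t(d, P) = -6 + 37*d
Z = sqrt(2885) (Z = sqrt((-6 + 37*16) + 2299) = sqrt((-6 + 592) + 2299) = sqrt(586 + 2299) = sqrt(2885) ≈ 53.712)
X = 99762 (X = 78*1279 = 99762)
(3510 + Z)*(X - 2447) = (3510 + sqrt(2885))*(99762 - 2447) = (3510 + sqrt(2885))*97315 = 341575650 + 97315*sqrt(2885)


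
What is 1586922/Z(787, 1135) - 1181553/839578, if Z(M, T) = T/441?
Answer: 587562715259301/952921030 ≈ 6.1659e+5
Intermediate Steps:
Z(M, T) = T/441 (Z(M, T) = T*(1/441) = T/441)
1586922/Z(787, 1135) - 1181553/839578 = 1586922/(((1/441)*1135)) - 1181553/839578 = 1586922/(1135/441) - 1181553*1/839578 = 1586922*(441/1135) - 1181553/839578 = 699832602/1135 - 1181553/839578 = 587562715259301/952921030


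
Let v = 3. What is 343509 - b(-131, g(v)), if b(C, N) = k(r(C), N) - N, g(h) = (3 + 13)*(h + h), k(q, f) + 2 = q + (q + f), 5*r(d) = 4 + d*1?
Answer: 1717809/5 ≈ 3.4356e+5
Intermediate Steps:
r(d) = 4/5 + d/5 (r(d) = (4 + d*1)/5 = (4 + d)/5 = 4/5 + d/5)
k(q, f) = -2 + f + 2*q (k(q, f) = -2 + (q + (q + f)) = -2 + (q + (f + q)) = -2 + (f + 2*q) = -2 + f + 2*q)
g(h) = 32*h (g(h) = 16*(2*h) = 32*h)
b(C, N) = -2/5 + 2*C/5 (b(C, N) = (-2 + N + 2*(4/5 + C/5)) - N = (-2 + N + (8/5 + 2*C/5)) - N = (-2/5 + N + 2*C/5) - N = -2/5 + 2*C/5)
343509 - b(-131, g(v)) = 343509 - (-2/5 + (2/5)*(-131)) = 343509 - (-2/5 - 262/5) = 343509 - 1*(-264/5) = 343509 + 264/5 = 1717809/5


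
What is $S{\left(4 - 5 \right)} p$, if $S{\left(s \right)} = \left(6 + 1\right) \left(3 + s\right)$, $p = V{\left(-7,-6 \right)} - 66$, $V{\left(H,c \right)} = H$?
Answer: $-1022$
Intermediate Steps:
$p = -73$ ($p = -7 - 66 = -73$)
$S{\left(s \right)} = 21 + 7 s$ ($S{\left(s \right)} = 7 \left(3 + s\right) = 21 + 7 s$)
$S{\left(4 - 5 \right)} p = \left(21 + 7 \left(4 - 5\right)\right) \left(-73\right) = \left(21 + 7 \left(-1\right)\right) \left(-73\right) = \left(21 - 7\right) \left(-73\right) = 14 \left(-73\right) = -1022$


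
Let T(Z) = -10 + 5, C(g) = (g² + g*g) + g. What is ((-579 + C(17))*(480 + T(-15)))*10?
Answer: 76000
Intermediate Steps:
C(g) = g + 2*g² (C(g) = (g² + g²) + g = 2*g² + g = g + 2*g²)
T(Z) = -5
((-579 + C(17))*(480 + T(-15)))*10 = ((-579 + 17*(1 + 2*17))*(480 - 5))*10 = ((-579 + 17*(1 + 34))*475)*10 = ((-579 + 17*35)*475)*10 = ((-579 + 595)*475)*10 = (16*475)*10 = 7600*10 = 76000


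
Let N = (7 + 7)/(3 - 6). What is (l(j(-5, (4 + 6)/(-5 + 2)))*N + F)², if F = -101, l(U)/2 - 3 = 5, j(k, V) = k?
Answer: 277729/9 ≈ 30859.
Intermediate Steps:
l(U) = 16 (l(U) = 6 + 2*5 = 6 + 10 = 16)
N = -14/3 (N = 14/(-3) = 14*(-⅓) = -14/3 ≈ -4.6667)
(l(j(-5, (4 + 6)/(-5 + 2)))*N + F)² = (16*(-14/3) - 101)² = (-224/3 - 101)² = (-527/3)² = 277729/9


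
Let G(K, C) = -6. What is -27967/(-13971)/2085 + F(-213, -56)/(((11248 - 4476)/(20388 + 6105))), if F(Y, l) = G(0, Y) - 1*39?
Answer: -34727605291451/197265211020 ≈ -176.05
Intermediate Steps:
F(Y, l) = -45 (F(Y, l) = -6 - 1*39 = -6 - 39 = -45)
-27967/(-13971)/2085 + F(-213, -56)/(((11248 - 4476)/(20388 + 6105))) = -27967/(-13971)/2085 - 45*(20388 + 6105)/(11248 - 4476) = -27967*(-1/13971)*(1/2085) - 45/(6772/26493) = (27967/13971)*(1/2085) - 45/(6772*(1/26493)) = 27967/29129535 - 45/6772/26493 = 27967/29129535 - 45*26493/6772 = 27967/29129535 - 1192185/6772 = -34727605291451/197265211020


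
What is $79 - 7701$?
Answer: $-7622$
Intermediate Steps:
$79 - 7701 = -7622$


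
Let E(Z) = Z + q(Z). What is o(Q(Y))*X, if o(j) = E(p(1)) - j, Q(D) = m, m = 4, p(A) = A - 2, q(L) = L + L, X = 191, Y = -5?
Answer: -1337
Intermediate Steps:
q(L) = 2*L
p(A) = -2 + A
E(Z) = 3*Z (E(Z) = Z + 2*Z = 3*Z)
Q(D) = 4
o(j) = -3 - j (o(j) = 3*(-2 + 1) - j = 3*(-1) - j = -3 - j)
o(Q(Y))*X = (-3 - 1*4)*191 = (-3 - 4)*191 = -7*191 = -1337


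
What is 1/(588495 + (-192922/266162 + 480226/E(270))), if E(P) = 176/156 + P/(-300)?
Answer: 11844209/31894742149766 ≈ 3.7135e-7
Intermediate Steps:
E(P) = 44/39 - P/300 (E(P) = 176*(1/156) + P*(-1/300) = 44/39 - P/300)
1/(588495 + (-192922/266162 + 480226/E(270))) = 1/(588495 + (-192922/266162 + 480226/(44/39 - 1/300*270))) = 1/(588495 + (-192922*1/266162 + 480226/(44/39 - 9/10))) = 1/(588495 + (-96461/133081 + 480226/(89/390))) = 1/(588495 + (-96461/133081 + 480226*(390/89))) = 1/(588495 + (-96461/133081 + 187288140/89)) = 1/(588495 + 24924484374311/11844209) = 1/(31894742149766/11844209) = 11844209/31894742149766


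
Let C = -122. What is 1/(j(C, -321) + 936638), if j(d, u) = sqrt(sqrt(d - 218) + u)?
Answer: 1/(936638 + sqrt(-321 + 2*I*sqrt(85))) ≈ 1.0676e-6 - 2.0e-11*I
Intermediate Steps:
j(d, u) = sqrt(u + sqrt(-218 + d)) (j(d, u) = sqrt(sqrt(-218 + d) + u) = sqrt(u + sqrt(-218 + d)))
1/(j(C, -321) + 936638) = 1/(sqrt(-321 + sqrt(-218 - 122)) + 936638) = 1/(sqrt(-321 + sqrt(-340)) + 936638) = 1/(sqrt(-321 + 2*I*sqrt(85)) + 936638) = 1/(936638 + sqrt(-321 + 2*I*sqrt(85)))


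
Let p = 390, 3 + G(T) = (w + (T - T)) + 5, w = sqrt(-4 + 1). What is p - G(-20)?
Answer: 388 - I*sqrt(3) ≈ 388.0 - 1.732*I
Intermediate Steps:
w = I*sqrt(3) (w = sqrt(-3) = I*sqrt(3) ≈ 1.732*I)
G(T) = 2 + I*sqrt(3) (G(T) = -3 + ((I*sqrt(3) + (T - T)) + 5) = -3 + ((I*sqrt(3) + 0) + 5) = -3 + (I*sqrt(3) + 5) = -3 + (5 + I*sqrt(3)) = 2 + I*sqrt(3))
p - G(-20) = 390 - (2 + I*sqrt(3)) = 390 + (-2 - I*sqrt(3)) = 388 - I*sqrt(3)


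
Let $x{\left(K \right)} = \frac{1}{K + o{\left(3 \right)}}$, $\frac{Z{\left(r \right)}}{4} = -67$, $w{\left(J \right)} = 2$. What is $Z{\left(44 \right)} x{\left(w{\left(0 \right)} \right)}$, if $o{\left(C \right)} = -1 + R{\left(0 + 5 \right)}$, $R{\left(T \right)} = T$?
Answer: $- \frac{134}{3} \approx -44.667$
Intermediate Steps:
$Z{\left(r \right)} = -268$ ($Z{\left(r \right)} = 4 \left(-67\right) = -268$)
$o{\left(C \right)} = 4$ ($o{\left(C \right)} = -1 + \left(0 + 5\right) = -1 + 5 = 4$)
$x{\left(K \right)} = \frac{1}{4 + K}$ ($x{\left(K \right)} = \frac{1}{K + 4} = \frac{1}{4 + K}$)
$Z{\left(44 \right)} x{\left(w{\left(0 \right)} \right)} = - \frac{268}{4 + 2} = - \frac{268}{6} = \left(-268\right) \frac{1}{6} = - \frac{134}{3}$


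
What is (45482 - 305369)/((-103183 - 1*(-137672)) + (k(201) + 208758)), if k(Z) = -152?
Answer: -259887/243095 ≈ -1.0691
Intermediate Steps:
(45482 - 305369)/((-103183 - 1*(-137672)) + (k(201) + 208758)) = (45482 - 305369)/((-103183 - 1*(-137672)) + (-152 + 208758)) = -259887/((-103183 + 137672) + 208606) = -259887/(34489 + 208606) = -259887/243095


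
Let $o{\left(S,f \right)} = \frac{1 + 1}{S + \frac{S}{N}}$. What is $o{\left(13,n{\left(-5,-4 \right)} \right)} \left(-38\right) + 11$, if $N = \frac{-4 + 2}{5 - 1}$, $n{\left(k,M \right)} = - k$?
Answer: $\frac{219}{13} \approx 16.846$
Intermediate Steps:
$N = - \frac{1}{2}$ ($N = - \frac{2}{4} = \left(-2\right) \frac{1}{4} = - \frac{1}{2} \approx -0.5$)
$o{\left(S,f \right)} = - \frac{2}{S}$ ($o{\left(S,f \right)} = \frac{1 + 1}{S + \frac{S}{- \frac{1}{2}}} = \frac{2}{S + S \left(-2\right)} = \frac{2}{S - 2 S} = \frac{2}{\left(-1\right) S} = 2 \left(- \frac{1}{S}\right) = - \frac{2}{S}$)
$o{\left(13,n{\left(-5,-4 \right)} \right)} \left(-38\right) + 11 = - \frac{2}{13} \left(-38\right) + 11 = \left(-2\right) \frac{1}{13} \left(-38\right) + 11 = \left(- \frac{2}{13}\right) \left(-38\right) + 11 = \frac{76}{13} + 11 = \frac{219}{13}$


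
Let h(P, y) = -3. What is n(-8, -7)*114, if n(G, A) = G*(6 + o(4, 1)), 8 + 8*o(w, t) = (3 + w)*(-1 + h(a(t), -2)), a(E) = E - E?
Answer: -1368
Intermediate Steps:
a(E) = 0
o(w, t) = -5/2 - w/2 (o(w, t) = -1 + ((3 + w)*(-1 - 3))/8 = -1 + ((3 + w)*(-4))/8 = -1 + (-12 - 4*w)/8 = -1 + (-3/2 - w/2) = -5/2 - w/2)
n(G, A) = 3*G/2 (n(G, A) = G*(6 + (-5/2 - ½*4)) = G*(6 + (-5/2 - 2)) = G*(6 - 9/2) = G*(3/2) = 3*G/2)
n(-8, -7)*114 = ((3/2)*(-8))*114 = -12*114 = -1368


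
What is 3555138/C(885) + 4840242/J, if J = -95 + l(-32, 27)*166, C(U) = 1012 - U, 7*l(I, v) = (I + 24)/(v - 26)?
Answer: 2782414896/253111 ≈ 10993.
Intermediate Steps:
l(I, v) = (24 + I)/(7*(-26 + v)) (l(I, v) = ((I + 24)/(v - 26))/7 = ((24 + I)/(-26 + v))/7 = (24 + I)/(7*(-26 + v)))
J = -1993/7 (J = -95 + ((24 - 32)/(7*(-26 + 27)))*166 = -95 + ((⅐)*(-8)/1)*166 = -95 + ((⅐)*1*(-8))*166 = -95 - 8/7*166 = -95 - 1328/7 = -1993/7 ≈ -284.71)
3555138/C(885) + 4840242/J = 3555138/(1012 - 1*885) + 4840242/(-1993/7) = 3555138/(1012 - 885) + 4840242*(-7/1993) = 3555138/127 - 33881694/1993 = 2782414896/253111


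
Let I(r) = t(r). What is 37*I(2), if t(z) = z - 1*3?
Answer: -37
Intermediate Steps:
t(z) = -3 + z (t(z) = z - 3 = -3 + z)
I(r) = -3 + r
37*I(2) = 37*(-3 + 2) = 37*(-1) = -37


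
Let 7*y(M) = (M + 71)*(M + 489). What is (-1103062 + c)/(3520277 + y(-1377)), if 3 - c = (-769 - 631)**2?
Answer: -21441413/25801667 ≈ -0.83101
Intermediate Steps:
y(M) = (71 + M)*(489 + M)/7 (y(M) = ((M + 71)*(M + 489))/7 = ((71 + M)*(489 + M))/7 = (71 + M)*(489 + M)/7)
c = -1959997 (c = 3 - (-769 - 631)**2 = 3 - 1*(-1400)**2 = 3 - 1*1960000 = 3 - 1960000 = -1959997)
(-1103062 + c)/(3520277 + y(-1377)) = (-1103062 - 1959997)/(3520277 + (34719/7 + 80*(-1377) + (1/7)*(-1377)**2)) = -3063059/(3520277 + (34719/7 - 110160 + (1/7)*1896129)) = -3063059/(3520277 + (34719/7 - 110160 + 1896129/7)) = -3063059/(3520277 + 1159728/7) = -3063059/25801667/7 = -3063059*7/25801667 = -21441413/25801667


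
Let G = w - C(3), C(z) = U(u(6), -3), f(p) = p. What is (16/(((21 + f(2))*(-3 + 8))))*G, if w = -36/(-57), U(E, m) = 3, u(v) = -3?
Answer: -144/437 ≈ -0.32952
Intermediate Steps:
C(z) = 3
w = 12/19 (w = -36*(-1/57) = 12/19 ≈ 0.63158)
G = -45/19 (G = 12/19 - 1*3 = 12/19 - 3 = -45/19 ≈ -2.3684)
(16/(((21 + f(2))*(-3 + 8))))*G = (16/(((21 + 2)*(-3 + 8))))*(-45/19) = (16/((23*5)))*(-45/19) = (16/115)*(-45/19) = -144/437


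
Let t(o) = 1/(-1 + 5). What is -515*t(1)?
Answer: -515/4 ≈ -128.75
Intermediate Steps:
t(o) = ¼ (t(o) = 1/4 = ¼)
-515*t(1) = -515*¼ = -515/4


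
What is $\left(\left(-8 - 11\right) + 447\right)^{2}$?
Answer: $183184$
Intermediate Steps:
$\left(\left(-8 - 11\right) + 447\right)^{2} = \left(-19 + 447\right)^{2} = 428^{2} = 183184$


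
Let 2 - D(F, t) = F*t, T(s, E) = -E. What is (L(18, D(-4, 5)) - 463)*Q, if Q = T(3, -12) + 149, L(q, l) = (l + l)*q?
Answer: 52969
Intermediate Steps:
D(F, t) = 2 - F*t
L(q, l) = 2*l*q (L(q, l) = (2*l)*q = 2*l*q)
Q = 161 (Q = -1*(-12) + 149 = 12 + 149 = 161)
(L(18, D(-4, 5)) - 463)*Q = (2*(2 - 1*(-4)*5)*18 - 463)*161 = (2*(2 + 20)*18 - 463)*161 = (2*22*18 - 463)*161 = (792 - 463)*161 = 329*161 = 52969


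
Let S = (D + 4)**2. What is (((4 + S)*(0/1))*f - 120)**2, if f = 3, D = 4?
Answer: 14400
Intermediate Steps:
S = 64 (S = (4 + 4)**2 = 8**2 = 64)
(((4 + S)*(0/1))*f - 120)**2 = (((4 + 64)*(0/1))*3 - 120)**2 = ((68*(0*1))*3 - 120)**2 = ((68*0)*3 - 120)**2 = (0*3 - 120)**2 = (0 - 120)**2 = (-120)**2 = 14400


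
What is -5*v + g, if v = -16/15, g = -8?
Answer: -8/3 ≈ -2.6667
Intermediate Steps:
v = -16/15 ≈ -1.0667
-5*v + g = -5*(-16/15) - 8 = 16/3 - 8 = -8/3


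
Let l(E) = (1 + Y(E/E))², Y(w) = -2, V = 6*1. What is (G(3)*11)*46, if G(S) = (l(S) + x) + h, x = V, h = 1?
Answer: 4048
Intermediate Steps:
V = 6
x = 6
l(E) = 1 (l(E) = (1 - 2)² = (-1)² = 1)
G(S) = 8 (G(S) = (1 + 6) + 1 = 7 + 1 = 8)
(G(3)*11)*46 = (8*11)*46 = 88*46 = 4048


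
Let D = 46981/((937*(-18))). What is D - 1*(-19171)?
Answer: 323291105/16866 ≈ 19168.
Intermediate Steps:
D = -46981/16866 (D = 46981/(-16866) = 46981*(-1/16866) = -46981/16866 ≈ -2.7855)
D - 1*(-19171) = -46981/16866 - 1*(-19171) = -46981/16866 + 19171 = 323291105/16866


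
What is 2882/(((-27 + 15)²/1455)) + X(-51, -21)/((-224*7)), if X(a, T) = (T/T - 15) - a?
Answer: 136981349/4704 ≈ 29120.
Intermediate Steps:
X(a, T) = -14 - a (X(a, T) = (1 - 15) - a = -14 - a)
2882/(((-27 + 15)²/1455)) + X(-51, -21)/((-224*7)) = 2882/(((-27 + 15)²/1455)) + (-14 - 1*(-51))/((-224*7)) = 2882/(((-12)²*(1/1455))) + (-14 + 51)/(-1568) = 2882/((144*(1/1455))) + 37*(-1/1568) = 2882/(48/485) - 37/1568 = 2882*(485/48) - 37/1568 = 698885/24 - 37/1568 = 136981349/4704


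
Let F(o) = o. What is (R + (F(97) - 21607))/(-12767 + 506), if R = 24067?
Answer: -2557/12261 ≈ -0.20855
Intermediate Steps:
(R + (F(97) - 21607))/(-12767 + 506) = (24067 + (97 - 21607))/(-12767 + 506) = (24067 - 21510)/(-12261) = 2557*(-1/12261) = -2557/12261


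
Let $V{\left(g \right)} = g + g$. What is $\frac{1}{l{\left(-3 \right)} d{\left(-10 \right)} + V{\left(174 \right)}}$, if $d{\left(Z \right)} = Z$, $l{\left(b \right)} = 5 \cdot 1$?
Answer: $\frac{1}{298} \approx 0.0033557$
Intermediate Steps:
$l{\left(b \right)} = 5$
$V{\left(g \right)} = 2 g$
$\frac{1}{l{\left(-3 \right)} d{\left(-10 \right)} + V{\left(174 \right)}} = \frac{1}{5 \left(-10\right) + 2 \cdot 174} = \frac{1}{-50 + 348} = \frac{1}{298}$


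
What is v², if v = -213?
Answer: 45369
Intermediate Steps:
v² = (-213)² = 45369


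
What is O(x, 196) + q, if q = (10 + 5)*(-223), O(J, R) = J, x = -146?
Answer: -3491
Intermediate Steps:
q = -3345 (q = 15*(-223) = -3345)
O(x, 196) + q = -146 - 3345 = -3491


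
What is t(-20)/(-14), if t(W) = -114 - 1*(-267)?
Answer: -153/14 ≈ -10.929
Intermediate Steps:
t(W) = 153 (t(W) = -114 + 267 = 153)
t(-20)/(-14) = 153/(-14) = 153*(-1/14) = -153/14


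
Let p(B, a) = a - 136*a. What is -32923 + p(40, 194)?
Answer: -59113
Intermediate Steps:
p(B, a) = -135*a
-32923 + p(40, 194) = -32923 - 135*194 = -32923 - 26190 = -59113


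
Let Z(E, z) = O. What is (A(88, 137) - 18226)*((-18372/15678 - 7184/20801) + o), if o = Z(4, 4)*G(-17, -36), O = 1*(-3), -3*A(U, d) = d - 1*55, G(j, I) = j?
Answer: -147279167084840/163059039 ≈ -9.0323e+5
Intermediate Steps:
A(U, d) = 55/3 - d/3 (A(U, d) = -(d - 1*55)/3 = -(d - 55)/3 = -(-55 + d)/3 = 55/3 - d/3)
O = -3
Z(E, z) = -3
o = 51 (o = -3*(-17) = 51)
(A(88, 137) - 18226)*((-18372/15678 - 7184/20801) + o) = ((55/3 - ⅓*137) - 18226)*((-18372/15678 - 7184/20801) + 51) = ((55/3 - 137/3) - 18226)*((-18372*1/15678 - 7184*1/20801) + 51) = (-82/3 - 18226)*((-3062/2613 - 7184/20801) + 51) = -54760*(-82464454/54353013 + 51)/3 = -54760/3*2689539209/54353013 = -147279167084840/163059039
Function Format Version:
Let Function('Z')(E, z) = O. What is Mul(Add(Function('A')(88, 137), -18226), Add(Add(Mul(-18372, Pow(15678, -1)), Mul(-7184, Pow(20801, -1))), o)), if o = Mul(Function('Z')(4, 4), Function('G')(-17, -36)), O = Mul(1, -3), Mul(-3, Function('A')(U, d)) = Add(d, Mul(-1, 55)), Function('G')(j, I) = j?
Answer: Rational(-147279167084840, 163059039) ≈ -9.0323e+5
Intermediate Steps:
Function('A')(U, d) = Add(Rational(55, 3), Mul(Rational(-1, 3), d)) (Function('A')(U, d) = Mul(Rational(-1, 3), Add(d, Mul(-1, 55))) = Mul(Rational(-1, 3), Add(d, -55)) = Mul(Rational(-1, 3), Add(-55, d)) = Add(Rational(55, 3), Mul(Rational(-1, 3), d)))
O = -3
Function('Z')(E, z) = -3
o = 51 (o = Mul(-3, -17) = 51)
Mul(Add(Function('A')(88, 137), -18226), Add(Add(Mul(-18372, Pow(15678, -1)), Mul(-7184, Pow(20801, -1))), o)) = Mul(Add(Add(Rational(55, 3), Mul(Rational(-1, 3), 137)), -18226), Add(Add(Mul(-18372, Pow(15678, -1)), Mul(-7184, Pow(20801, -1))), 51)) = Mul(Add(Add(Rational(55, 3), Rational(-137, 3)), -18226), Add(Add(Mul(-18372, Rational(1, 15678)), Mul(-7184, Rational(1, 20801))), 51)) = Mul(Add(Rational(-82, 3), -18226), Add(Add(Rational(-3062, 2613), Rational(-7184, 20801)), 51)) = Mul(Rational(-54760, 3), Add(Rational(-82464454, 54353013), 51)) = Mul(Rational(-54760, 3), Rational(2689539209, 54353013)) = Rational(-147279167084840, 163059039)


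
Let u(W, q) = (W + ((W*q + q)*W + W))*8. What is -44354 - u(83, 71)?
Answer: -4005778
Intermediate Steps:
u(W, q) = 16*W + 8*W*(q + W*q) (u(W, q) = (W + ((q + W*q)*W + W))*8 = (W + (W*(q + W*q) + W))*8 = (W + (W + W*(q + W*q)))*8 = (2*W + W*(q + W*q))*8 = 16*W + 8*W*(q + W*q))
-44354 - u(83, 71) = -44354 - 8*83*(2 + 71 + 83*71) = -44354 - 8*83*(2 + 71 + 5893) = -44354 - 8*83*5966 = -44354 - 1*3961424 = -44354 - 3961424 = -4005778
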